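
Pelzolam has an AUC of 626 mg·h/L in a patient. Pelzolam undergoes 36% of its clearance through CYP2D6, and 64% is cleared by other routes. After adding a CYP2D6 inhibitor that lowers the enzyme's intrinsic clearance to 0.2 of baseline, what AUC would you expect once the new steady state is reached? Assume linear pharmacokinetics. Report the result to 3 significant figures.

The CYP2D6 pathway (36% of clearance) is reduced to 0.2× activity: 0.36 × 0.2 = 0.072.
The remaining 64% of clearance is unaffected.
CL_new/CL_old = 0.072 + 0.64 = 0.712.
With dosing unchanged, AUC scales as 1/CL: 626 / 0.712 = 879 mg·h/L.

879 mg·h/L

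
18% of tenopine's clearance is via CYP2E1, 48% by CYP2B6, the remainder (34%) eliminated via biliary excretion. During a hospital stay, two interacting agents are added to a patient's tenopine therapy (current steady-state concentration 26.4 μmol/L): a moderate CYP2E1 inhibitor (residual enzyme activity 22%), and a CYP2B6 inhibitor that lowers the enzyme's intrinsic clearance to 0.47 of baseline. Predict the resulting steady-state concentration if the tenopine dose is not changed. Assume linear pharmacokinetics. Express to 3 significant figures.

43.6 μmol/L

The CYP2E1 pathway (18% of clearance) drops to 0.22× activity: 0.18 × 0.22 = 0.0396.
The CYP2B6 pathway (48% of clearance) drops to 0.47× activity: 0.48 × 0.47 = 0.2256.
Non-CYP routes (34%) are unchanged.
CL_new/CL_old = 0.0396 + 0.2256 + 0.34 = 0.6052.
Steady-state concentration ∝ 1/CL: new value = 26.4 / 0.6052 = 43.6 μmol/L.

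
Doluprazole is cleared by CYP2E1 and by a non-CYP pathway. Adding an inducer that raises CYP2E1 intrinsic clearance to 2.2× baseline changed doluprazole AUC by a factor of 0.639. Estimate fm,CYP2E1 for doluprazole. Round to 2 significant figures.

CL'/CL = 1 / 0.639 = 1.565
2.2·fm + (1 − fm) = 1.565
fm = (1.565 − 1) / (2.2 − 1) = 0.47

0.47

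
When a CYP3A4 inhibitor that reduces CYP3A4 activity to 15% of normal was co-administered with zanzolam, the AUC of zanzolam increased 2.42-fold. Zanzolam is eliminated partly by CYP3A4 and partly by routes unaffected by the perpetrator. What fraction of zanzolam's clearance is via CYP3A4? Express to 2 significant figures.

0.69

Let x = fm,CYP3A4. Because AUC ∝ 1/CL, relative clearance fell to 1/2.42 = 0.4132.
Only the CYP3A4 route changed, so 0.4132 = x·0.15 + (1 − x), giving x = 0.69.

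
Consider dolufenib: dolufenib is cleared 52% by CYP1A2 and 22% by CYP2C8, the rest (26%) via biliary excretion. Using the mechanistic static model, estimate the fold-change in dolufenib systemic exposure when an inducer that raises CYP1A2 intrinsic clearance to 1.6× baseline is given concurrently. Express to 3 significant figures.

0.762

CYP1A2: 0.52 × 1.6 = 0.832
CYP2C8: 0.22 (unchanged)
Other: 0.26 (unchanged)
Relative clearance = 0.832 + 0.22 + 0.26 = 1.312.
Since systemic exposure ∝ 1/CL, the ratio is 1 / 1.312 = 0.762.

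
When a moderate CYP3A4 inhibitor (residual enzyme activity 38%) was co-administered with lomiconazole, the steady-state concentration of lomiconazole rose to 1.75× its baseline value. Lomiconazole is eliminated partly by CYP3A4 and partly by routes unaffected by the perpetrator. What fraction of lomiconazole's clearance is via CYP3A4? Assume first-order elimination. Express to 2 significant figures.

0.69

Write x for the fraction cleared via CYP3A4. The observed steady-state concentration change means clearance fell to 1/1.75 = 0.5714 of baseline.
Only the CYP3A4 route changed, so 0.5714 = x·0.38 + (1 − x), giving x = 0.69.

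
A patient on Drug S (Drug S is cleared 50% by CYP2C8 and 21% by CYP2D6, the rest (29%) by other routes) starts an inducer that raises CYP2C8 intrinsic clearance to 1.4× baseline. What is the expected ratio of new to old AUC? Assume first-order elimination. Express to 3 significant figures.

The CYP2C8 pathway (50% of clearance) is boosted to 1.4× activity: 0.5 × 1.4 = 0.7.
CYP2D6 (21%) and the residual 29% are unaffected.
New clearance relative to baseline: 0.7 + 0.21 + 0.29 = 1.2.
Since AUC ∝ 1/CL, the ratio is 1 / 1.2 = 0.833.

0.833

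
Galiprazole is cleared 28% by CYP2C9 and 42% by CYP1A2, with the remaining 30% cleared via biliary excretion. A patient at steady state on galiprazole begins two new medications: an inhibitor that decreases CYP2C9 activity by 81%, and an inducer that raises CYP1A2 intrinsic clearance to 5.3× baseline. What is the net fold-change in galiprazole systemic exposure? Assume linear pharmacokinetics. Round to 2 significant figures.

0.39

The CYP2C9 pathway (28% of clearance) falls to 0.19× activity: 0.28 × 0.19 = 0.0532.
The CYP1A2 pathway (42% of clearance) is boosted to 5.3× activity: 0.42 × 5.3 = 2.226.
Non-CYP routes (30%) are unchanged.
New clearance relative to baseline: 0.0532 + 2.226 + 0.3 = 2.5792.
Net systemic exposure ratio = 1 / 2.5792 = 0.39.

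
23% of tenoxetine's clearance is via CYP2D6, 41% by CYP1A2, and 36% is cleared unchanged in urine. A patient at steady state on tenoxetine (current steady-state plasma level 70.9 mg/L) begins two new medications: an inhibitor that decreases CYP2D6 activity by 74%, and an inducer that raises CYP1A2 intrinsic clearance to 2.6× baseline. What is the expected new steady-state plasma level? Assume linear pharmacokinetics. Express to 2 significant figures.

CYP2D6: 0.23 × 0.26 = 0.0598
CYP1A2: 0.41 × 2.6 = 1.066
Other: 0.36 (unchanged)
CL_new/CL_old = 0.0598 + 1.066 + 0.36 = 1.4858.
New steady-state plasma level = 70.9 / 1.4858 = 48 mg/L (concentration scales inversely with clearance).

48 mg/L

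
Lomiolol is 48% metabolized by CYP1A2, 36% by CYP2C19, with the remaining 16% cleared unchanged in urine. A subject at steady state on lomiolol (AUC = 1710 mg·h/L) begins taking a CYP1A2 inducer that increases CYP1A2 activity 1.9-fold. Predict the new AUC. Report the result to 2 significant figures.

The CYP1A2 pathway (48% of clearance) rises to 1.9× activity: 0.48 × 1.9 = 0.912.
CYP2C19 (36%) and the residual 16% are unaffected.
CL_new/CL_old = 0.912 + 0.36 + 0.16 = 1.432.
AUC ∝ 1/CL, so new value = 1710 / 1.432 = 1.2 × 10³ mg·h/L.

1.2 × 10³ mg·h/L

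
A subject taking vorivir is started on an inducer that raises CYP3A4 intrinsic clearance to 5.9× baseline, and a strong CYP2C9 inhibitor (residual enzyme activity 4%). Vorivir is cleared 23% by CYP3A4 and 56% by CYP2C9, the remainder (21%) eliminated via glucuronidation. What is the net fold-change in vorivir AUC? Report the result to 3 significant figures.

The CYP3A4 pathway (23% of clearance) is boosted to 5.9× activity: 0.23 × 5.9 = 1.357.
The CYP2C9 pathway (56% of clearance) falls to 0.04× activity: 0.56 × 0.04 = 0.0224.
The remaining 21% of clearance is unaffected.
CL_new/CL_old = 1.357 + 0.0224 + 0.21 = 1.5894.
Because AUC varies inversely with clearance, the combined effect is 1 / 1.5894 = 0.629.

0.629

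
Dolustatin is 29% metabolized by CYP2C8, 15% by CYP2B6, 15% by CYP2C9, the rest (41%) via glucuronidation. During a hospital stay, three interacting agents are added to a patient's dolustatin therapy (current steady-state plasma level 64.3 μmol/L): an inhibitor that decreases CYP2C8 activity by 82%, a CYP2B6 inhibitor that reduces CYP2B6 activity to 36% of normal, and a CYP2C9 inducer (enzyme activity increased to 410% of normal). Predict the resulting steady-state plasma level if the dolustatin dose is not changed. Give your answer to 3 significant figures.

CYP2C8: 0.29 × 0.18 = 0.0522
CYP2B6: 0.15 × 0.36 = 0.054
CYP2C9: 0.15 × 4.1 = 0.615
Other: 0.41 (unchanged)
CL_new/CL_old = 0.0522 + 0.054 + 0.615 + 0.41 = 1.1312.
Dividing the baseline by the relative clearance: 64.3 / 1.1312 = 56.8 μmol/L.

56.8 μmol/L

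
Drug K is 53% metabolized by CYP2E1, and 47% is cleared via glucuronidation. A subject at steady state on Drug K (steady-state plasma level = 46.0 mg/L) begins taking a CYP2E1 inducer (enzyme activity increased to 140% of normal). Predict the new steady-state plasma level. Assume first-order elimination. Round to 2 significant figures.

38 mg/L

CYP2E1: 0.53 × 1.4 = 0.742
Other: 0.47 (unchanged)
Relative clearance = 0.742 + 0.47 = 1.212.
With dosing unchanged, steady-state plasma level scales as 1/CL: 46.0 / 1.212 = 38 mg/L.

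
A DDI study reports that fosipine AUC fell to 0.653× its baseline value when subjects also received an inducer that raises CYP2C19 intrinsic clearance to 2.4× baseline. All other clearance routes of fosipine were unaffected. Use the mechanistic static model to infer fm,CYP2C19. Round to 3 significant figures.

Let fm be the CYP2C19 fraction. New clearance relative to baseline = fm × 2.4 + (1 − fm).
AUC ratio = 1 / (new CL fraction), so new CL fraction = 1 / 0.653 = 1.531.
fm × 2.4 + 1 − fm = 1.531  ⇒  fm × (2.4 − 1) = 0.5314  ⇒  fm = 0.380.

0.380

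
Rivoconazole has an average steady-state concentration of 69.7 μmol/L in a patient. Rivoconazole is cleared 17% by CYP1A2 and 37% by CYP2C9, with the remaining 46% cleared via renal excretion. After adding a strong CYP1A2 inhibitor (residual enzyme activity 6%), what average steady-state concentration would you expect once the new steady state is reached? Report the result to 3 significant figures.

CYP1A2: 0.17 × 0.06 = 0.0102
CYP2C9: 0.37 (unchanged)
Other: 0.46 (unchanged)
Relative clearance = 0.0102 + 0.37 + 0.46 = 0.8402.
New average steady-state concentration = baseline ÷ relative clearance = 69.7 / 0.8402 = 83.0 μmol/L.

83.0 μmol/L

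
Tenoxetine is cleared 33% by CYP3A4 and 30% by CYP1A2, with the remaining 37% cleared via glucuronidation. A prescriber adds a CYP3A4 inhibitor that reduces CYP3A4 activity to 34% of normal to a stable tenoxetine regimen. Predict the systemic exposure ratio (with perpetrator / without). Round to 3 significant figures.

CYP3A4: 0.33 × 0.34 = 0.1122
CYP1A2: 0.3 (unchanged)
Other: 0.37 (unchanged)
Relative clearance = 0.1122 + 0.3 + 0.37 = 0.7822.
Systemic exposure ratio = CL_old/CL_new = 1 / 0.7822 = 1.28.

1.28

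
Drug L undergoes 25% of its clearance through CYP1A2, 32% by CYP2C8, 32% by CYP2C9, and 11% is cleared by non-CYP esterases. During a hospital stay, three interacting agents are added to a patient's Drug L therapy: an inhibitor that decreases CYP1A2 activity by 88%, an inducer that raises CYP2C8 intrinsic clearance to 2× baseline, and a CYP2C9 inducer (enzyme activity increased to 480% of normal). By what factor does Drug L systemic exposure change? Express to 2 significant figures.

0.43

CYP1A2: 0.25 × 0.12 = 0.03
CYP2C8: 0.32 × 2 = 0.64
CYP2C9: 0.32 × 4.8 = 1.536
Other: 0.11 (unchanged)
CL_new/CL_old = 0.03 + 0.64 + 1.536 + 0.11 = 2.316.
Net systemic exposure ratio = 1 / 2.316 = 0.43.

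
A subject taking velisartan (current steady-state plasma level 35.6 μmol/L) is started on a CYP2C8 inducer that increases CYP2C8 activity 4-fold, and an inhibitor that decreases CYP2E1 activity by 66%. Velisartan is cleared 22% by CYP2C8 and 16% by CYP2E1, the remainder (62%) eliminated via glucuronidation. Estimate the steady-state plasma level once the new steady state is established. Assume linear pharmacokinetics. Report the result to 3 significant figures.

The CYP2C8 pathway (22% of clearance) is boosted to 4× activity: 0.22 × 4 = 0.88.
The CYP2E1 pathway (16% of clearance) drops to 0.34× activity: 0.16 × 0.34 = 0.0544.
The remaining 62% of clearance is unaffected.
New clearance relative to baseline: 0.88 + 0.0544 + 0.62 = 1.5544.
Dividing the baseline by the relative clearance: 35.6 / 1.5544 = 22.9 μmol/L.

22.9 μmol/L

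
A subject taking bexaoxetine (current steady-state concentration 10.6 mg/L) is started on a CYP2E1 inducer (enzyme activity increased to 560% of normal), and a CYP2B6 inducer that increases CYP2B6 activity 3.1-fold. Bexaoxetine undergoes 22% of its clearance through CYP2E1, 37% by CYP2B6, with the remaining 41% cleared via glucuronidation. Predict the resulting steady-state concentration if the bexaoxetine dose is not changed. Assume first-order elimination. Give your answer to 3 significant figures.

The CYP2E1 pathway (22% of clearance) is boosted to 5.6× activity: 0.22 × 5.6 = 1.232.
The CYP2B6 pathway (37% of clearance) increases to 3.1× activity: 0.37 × 3.1 = 1.147.
Non-CYP routes (41%) are unchanged.
Relative clearance = 1.232 + 1.147 + 0.41 = 2.789.
New steady-state concentration = 10.6 / 2.789 = 3.80 mg/L (concentration scales inversely with clearance).

3.80 mg/L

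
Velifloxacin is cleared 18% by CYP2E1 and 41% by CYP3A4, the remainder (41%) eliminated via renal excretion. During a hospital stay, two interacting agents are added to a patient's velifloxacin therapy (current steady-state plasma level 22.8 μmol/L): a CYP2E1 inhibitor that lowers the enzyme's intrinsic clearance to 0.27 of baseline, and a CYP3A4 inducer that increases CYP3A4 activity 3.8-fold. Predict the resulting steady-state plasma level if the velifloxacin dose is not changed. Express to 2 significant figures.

The CYP2E1 pathway (18% of clearance) is reduced to 0.27× activity: 0.18 × 0.27 = 0.0486.
The CYP3A4 pathway (41% of clearance) rises to 3.8× activity: 0.41 × 3.8 = 1.558.
The remaining 41% of clearance is unaffected.
CL_new/CL_old = 0.0486 + 1.558 + 0.41 = 2.0166.
New steady-state plasma level = 22.8 / 2.0166 = 11 μmol/L (concentration scales inversely with clearance).

11 μmol/L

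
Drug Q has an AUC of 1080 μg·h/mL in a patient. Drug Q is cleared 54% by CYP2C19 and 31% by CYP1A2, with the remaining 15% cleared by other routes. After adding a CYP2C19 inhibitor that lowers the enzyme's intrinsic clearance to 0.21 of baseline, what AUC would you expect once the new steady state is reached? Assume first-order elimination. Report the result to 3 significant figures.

The CYP2C19 pathway (54% of clearance) is reduced to 0.21× activity: 0.54 × 0.21 = 0.1134.
CYP1A2 (31%) and the residual 15% are unaffected.
CL_new/CL_old = 0.1134 + 0.31 + 0.15 = 0.5734.
With dosing unchanged, AUC scales as 1/CL: 1080 / 0.5734 = 1.88 × 10³ μg·h/mL.

1.88 × 10³ μg·h/mL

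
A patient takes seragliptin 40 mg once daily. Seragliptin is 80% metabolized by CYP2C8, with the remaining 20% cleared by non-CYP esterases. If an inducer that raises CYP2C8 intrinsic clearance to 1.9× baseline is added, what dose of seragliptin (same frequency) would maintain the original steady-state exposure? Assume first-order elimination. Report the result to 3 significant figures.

CYP2C8: 0.8 × 1.9 = 1.52
Other: 0.2 (unchanged)
CL_new/CL_old = 1.52 + 0.2 = 1.72.
To maintain the same steady-state level, dose must scale with clearance: new dose = 40 × 1.72 = 68.8 mg.

68.8 mg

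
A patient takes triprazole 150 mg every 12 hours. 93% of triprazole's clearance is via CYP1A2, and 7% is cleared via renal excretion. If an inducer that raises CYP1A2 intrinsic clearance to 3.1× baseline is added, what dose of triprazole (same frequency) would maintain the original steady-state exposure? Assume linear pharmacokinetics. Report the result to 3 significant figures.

443 mg

CYP1A2: 0.93 × 3.1 = 2.883
Other: 0.07 (unchanged)
CL_new/CL_old = 2.883 + 0.07 = 2.953.
To maintain the same steady-state level, dose must scale with clearance: new dose = 150 × 2.953 = 443 mg.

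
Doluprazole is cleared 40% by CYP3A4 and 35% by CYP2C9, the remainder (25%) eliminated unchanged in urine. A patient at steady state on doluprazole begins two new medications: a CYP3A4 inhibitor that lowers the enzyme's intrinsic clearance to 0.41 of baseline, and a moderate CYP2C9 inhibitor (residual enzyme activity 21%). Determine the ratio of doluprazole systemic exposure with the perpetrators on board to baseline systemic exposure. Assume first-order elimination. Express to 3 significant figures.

2.05

CYP3A4: 0.4 × 0.41 = 0.164
CYP2C9: 0.35 × 0.21 = 0.0735
Other: 0.25 (unchanged)
Relative clearance = 0.164 + 0.0735 + 0.25 = 0.4875.
Net systemic exposure ratio = 1 / 0.4875 = 2.05.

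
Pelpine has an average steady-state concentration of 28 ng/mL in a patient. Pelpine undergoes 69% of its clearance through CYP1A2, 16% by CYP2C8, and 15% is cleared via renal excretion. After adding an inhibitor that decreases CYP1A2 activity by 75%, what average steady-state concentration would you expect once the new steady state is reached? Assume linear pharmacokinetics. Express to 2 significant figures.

CYP1A2: 0.69 × 0.25 = 0.1725
CYP2C8: 0.16 (unchanged)
Other: 0.15 (unchanged)
New clearance relative to baseline: 0.1725 + 0.16 + 0.15 = 0.4825.
With dosing unchanged, average steady-state concentration scales as 1/CL: 28 / 0.4825 = 58 ng/mL.

58 ng/mL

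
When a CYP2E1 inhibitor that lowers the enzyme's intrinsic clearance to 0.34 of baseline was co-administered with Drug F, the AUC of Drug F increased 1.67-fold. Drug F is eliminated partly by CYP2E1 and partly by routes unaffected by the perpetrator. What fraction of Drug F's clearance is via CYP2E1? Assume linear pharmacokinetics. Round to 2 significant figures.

0.61

Write x for the fraction cleared via CYP2E1. The observed AUC change means clearance fell to 1/1.67 = 0.5988 of baseline.
Setting x·0.34 + (1 − x) = 0.5988 and solving: x = (0.5988 − 1)/(0.34 − 1) = 0.61.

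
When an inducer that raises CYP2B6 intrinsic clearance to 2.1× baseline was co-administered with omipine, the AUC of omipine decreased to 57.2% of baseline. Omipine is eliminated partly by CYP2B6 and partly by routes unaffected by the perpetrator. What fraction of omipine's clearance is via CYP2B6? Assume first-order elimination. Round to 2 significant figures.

CL'/CL = 1 / 0.572 = 1.748
2.1·fm + (1 − fm) = 1.748
fm = (1.748 − 1) / (2.1 − 1) = 0.68

0.68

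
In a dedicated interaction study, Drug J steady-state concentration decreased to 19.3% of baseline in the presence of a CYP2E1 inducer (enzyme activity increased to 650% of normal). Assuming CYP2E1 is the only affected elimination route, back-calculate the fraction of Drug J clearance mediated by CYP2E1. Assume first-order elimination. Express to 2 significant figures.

Write x for the fraction cleared via CYP2E1. The observed steady-state concentration change means clearance rose to 1/0.193 = 5.181 of baseline.
Only the CYP2E1 route changed, so 5.181 = x·6.5 + (1 − x), giving x = 0.76.

0.76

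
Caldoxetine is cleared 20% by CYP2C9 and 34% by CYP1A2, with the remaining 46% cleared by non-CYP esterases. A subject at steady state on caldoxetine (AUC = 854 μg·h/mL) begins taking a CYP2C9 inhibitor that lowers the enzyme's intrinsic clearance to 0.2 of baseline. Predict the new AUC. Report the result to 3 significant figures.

1.02 × 10³ μg·h/mL

The CYP2C9 pathway (20% of clearance) drops to 0.2× activity: 0.2 × 0.2 = 0.04.
CYP1A2 (34%) and the residual 46% are unaffected.
New clearance relative to baseline: 0.04 + 0.34 + 0.46 = 0.84.
AUC ∝ 1/CL, so new value = 854 / 0.84 = 1.02 × 10³ μg·h/mL.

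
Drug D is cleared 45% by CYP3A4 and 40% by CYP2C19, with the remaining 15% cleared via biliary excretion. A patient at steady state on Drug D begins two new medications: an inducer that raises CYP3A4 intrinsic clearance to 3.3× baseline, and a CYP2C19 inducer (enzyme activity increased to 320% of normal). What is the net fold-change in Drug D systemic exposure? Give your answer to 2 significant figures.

0.34

The CYP3A4 pathway (45% of clearance) rises to 3.3× activity: 0.45 × 3.3 = 1.485.
The CYP2C19 pathway (40% of clearance) increases to 3.2× activity: 0.4 × 3.2 = 1.28.
Non-CYP routes (15%) are unchanged.
Relative clearance = 1.485 + 1.28 + 0.15 = 2.915.
Systemic exposure ∝ 1/CL: fold-change = 1 / 2.915 = 0.34.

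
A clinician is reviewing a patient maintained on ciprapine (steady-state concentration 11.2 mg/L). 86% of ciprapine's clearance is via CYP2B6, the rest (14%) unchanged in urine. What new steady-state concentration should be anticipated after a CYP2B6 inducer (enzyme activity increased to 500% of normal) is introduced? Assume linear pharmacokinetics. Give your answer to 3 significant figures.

CYP2B6: 0.86 × 5 = 4.3
Other: 0.14 (unchanged)
CL_new/CL_old = 4.3 + 0.14 = 4.44.
With dosing unchanged, steady-state concentration scales as 1/CL: 11.2 / 4.44 = 2.52 mg/L.

2.52 mg/L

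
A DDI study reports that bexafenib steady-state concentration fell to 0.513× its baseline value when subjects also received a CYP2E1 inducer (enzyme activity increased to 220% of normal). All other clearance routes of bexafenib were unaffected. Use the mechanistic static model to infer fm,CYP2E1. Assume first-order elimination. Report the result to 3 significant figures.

Let x = fm,CYP2E1. Because steady-state concentration ∝ 1/CL, relative clearance rose to 1/0.513 = 1.949.
Only the CYP2E1 route changed, so 1.949 = x·2.2 + (1 − x), giving x = 0.791.

0.791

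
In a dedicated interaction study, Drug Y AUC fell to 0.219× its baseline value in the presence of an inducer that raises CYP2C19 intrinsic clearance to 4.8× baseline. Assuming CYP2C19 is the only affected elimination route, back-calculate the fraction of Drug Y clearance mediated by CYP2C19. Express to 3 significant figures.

CL'/CL = 1 / 0.219 = 4.566
4.8·fm + (1 − fm) = 4.566
fm = (4.566 − 1) / (4.8 − 1) = 0.938

0.938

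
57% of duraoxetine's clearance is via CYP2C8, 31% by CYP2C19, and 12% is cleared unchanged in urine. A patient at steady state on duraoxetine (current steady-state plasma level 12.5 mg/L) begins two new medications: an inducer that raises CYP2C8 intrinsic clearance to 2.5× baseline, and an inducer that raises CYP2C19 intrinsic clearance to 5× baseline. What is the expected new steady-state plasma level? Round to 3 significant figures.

4.04 mg/L

CYP2C8: 0.57 × 2.5 = 1.425
CYP2C19: 0.31 × 5 = 1.55
Other: 0.12 (unchanged)
CL_new/CL_old = 1.425 + 1.55 + 0.12 = 3.095.
New steady-state plasma level = 12.5 / 3.095 = 4.04 mg/L (concentration scales inversely with clearance).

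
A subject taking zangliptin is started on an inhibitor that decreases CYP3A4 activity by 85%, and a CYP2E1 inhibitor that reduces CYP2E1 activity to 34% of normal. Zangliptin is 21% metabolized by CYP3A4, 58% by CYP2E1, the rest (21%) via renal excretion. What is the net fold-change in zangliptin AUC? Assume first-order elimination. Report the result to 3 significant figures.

CYP3A4: 0.21 × 0.15 = 0.0315
CYP2E1: 0.58 × 0.34 = 0.1972
Other: 0.21 (unchanged)
New clearance relative to baseline: 0.0315 + 0.1972 + 0.21 = 0.4387.
Net AUC ratio = 1 / 0.4387 = 2.28.

2.28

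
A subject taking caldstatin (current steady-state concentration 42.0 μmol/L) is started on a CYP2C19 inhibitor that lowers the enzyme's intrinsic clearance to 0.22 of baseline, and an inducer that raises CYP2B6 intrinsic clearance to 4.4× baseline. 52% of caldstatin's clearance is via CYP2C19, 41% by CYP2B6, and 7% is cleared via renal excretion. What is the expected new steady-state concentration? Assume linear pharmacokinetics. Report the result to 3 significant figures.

21.1 μmol/L

CYP2C19: 0.52 × 0.22 = 0.1144
CYP2B6: 0.41 × 4.4 = 1.804
Other: 0.07 (unchanged)
Relative clearance = 0.1144 + 1.804 + 0.07 = 1.9884.
Steady-state concentration ∝ 1/CL: new value = 42.0 / 1.9884 = 21.1 μmol/L.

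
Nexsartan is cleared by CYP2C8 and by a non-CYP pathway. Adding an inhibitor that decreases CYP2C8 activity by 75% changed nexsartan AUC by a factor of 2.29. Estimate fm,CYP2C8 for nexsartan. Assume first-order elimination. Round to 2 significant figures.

0.75

Let x = fm,CYP2C8. Because AUC ∝ 1/CL, relative clearance fell to 1/2.29 = 0.4367.
Setting x·0.25 + (1 − x) = 0.4367 and solving: x = (0.4367 − 1)/(0.25 − 1) = 0.75.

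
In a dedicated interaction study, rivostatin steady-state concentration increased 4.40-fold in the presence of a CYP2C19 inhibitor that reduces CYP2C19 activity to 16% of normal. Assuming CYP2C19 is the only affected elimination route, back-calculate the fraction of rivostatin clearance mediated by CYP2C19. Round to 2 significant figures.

Write x for the fraction cleared via CYP2C19. The observed steady-state concentration change means clearance fell to 1/4.40 = 0.2273 of baseline.
Setting x·0.16 + (1 − x) = 0.2273 and solving: x = (0.2273 − 1)/(0.16 − 1) = 0.92.

0.92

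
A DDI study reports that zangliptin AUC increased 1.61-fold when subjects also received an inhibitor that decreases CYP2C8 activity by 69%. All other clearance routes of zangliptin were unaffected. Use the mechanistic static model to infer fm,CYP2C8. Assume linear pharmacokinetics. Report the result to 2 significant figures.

0.55

CL'/CL = 1 / 1.61 = 0.6211
0.31·fm + (1 − fm) = 0.6211
fm = (0.6211 − 1) / (0.31 − 1) = 0.55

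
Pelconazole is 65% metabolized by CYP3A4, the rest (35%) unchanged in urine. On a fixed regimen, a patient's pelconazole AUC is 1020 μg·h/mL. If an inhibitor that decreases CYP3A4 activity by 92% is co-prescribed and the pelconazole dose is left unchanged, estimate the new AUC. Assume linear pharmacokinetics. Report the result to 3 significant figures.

2.54 × 10³ μg·h/mL

CYP3A4: 0.65 × 0.08 = 0.052
Other: 0.35 (unchanged)
CL_new/CL_old = 0.052 + 0.35 = 0.402.
With dosing unchanged, AUC scales as 1/CL: 1020 / 0.402 = 2.54 × 10³ μg·h/mL.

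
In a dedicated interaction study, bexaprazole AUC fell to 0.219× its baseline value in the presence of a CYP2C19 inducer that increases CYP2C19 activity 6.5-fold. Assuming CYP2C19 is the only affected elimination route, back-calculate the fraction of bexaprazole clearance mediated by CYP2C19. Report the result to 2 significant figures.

Let x = fm,CYP2C19. Because AUC ∝ 1/CL, relative clearance rose to 1/0.219 = 4.566.
Setting x·6.5 + (1 − x) = 4.566 and solving: x = (4.566 − 1)/(6.5 − 1) = 0.65.

0.65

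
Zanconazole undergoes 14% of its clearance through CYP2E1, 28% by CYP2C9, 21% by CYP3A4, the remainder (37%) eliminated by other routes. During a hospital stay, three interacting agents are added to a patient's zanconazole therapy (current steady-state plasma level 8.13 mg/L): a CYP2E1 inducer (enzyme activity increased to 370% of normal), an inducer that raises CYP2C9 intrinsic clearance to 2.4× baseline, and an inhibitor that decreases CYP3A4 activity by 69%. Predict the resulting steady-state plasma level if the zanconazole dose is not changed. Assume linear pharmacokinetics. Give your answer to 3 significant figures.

CYP2E1: 0.14 × 3.7 = 0.518
CYP2C9: 0.28 × 2.4 = 0.672
CYP3A4: 0.21 × 0.31 = 0.0651
Other: 0.37 (unchanged)
Relative clearance = 0.518 + 0.672 + 0.0651 + 0.37 = 1.6251.
Dividing the baseline by the relative clearance: 8.13 / 1.6251 = 5.00 mg/L.

5.00 mg/L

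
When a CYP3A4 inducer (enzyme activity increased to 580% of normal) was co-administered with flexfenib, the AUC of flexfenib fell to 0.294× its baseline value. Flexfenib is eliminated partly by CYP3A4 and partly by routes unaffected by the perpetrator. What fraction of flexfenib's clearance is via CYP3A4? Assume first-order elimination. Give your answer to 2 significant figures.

0.50

Write x for the fraction cleared via CYP3A4. The observed AUC change means clearance rose to 1/0.294 = 3.401 of baseline.
Only the CYP3A4 route changed, so 3.401 = x·5.8 + (1 − x), giving x = 0.50.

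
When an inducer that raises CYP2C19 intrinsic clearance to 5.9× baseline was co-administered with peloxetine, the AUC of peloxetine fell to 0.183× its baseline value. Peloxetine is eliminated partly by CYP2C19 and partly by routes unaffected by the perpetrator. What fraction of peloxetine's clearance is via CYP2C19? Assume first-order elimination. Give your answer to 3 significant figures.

0.911

CL'/CL = 1 / 0.183 = 5.464
5.9·fm + (1 − fm) = 5.464
fm = (5.464 − 1) / (5.9 − 1) = 0.911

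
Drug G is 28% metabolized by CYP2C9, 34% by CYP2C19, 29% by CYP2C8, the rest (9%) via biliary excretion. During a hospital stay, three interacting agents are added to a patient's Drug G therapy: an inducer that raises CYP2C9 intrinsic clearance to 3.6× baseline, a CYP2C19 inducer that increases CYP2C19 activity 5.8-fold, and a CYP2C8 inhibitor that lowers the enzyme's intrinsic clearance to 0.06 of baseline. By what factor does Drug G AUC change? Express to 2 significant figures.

0.32

CYP2C9: 0.28 × 3.6 = 1.008
CYP2C19: 0.34 × 5.8 = 1.972
CYP2C8: 0.29 × 0.06 = 0.0174
Other: 0.09 (unchanged)
CL_new/CL_old = 1.008 + 1.972 + 0.0174 + 0.09 = 3.0874.
Because AUC varies inversely with clearance, the combined effect is 1 / 3.0874 = 0.32.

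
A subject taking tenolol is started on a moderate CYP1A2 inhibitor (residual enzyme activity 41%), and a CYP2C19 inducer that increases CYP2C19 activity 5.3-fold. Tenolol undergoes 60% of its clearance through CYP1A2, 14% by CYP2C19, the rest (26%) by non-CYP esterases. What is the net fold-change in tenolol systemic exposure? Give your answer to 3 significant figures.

0.801

The CYP1A2 pathway (60% of clearance) falls to 0.41× activity: 0.6 × 0.41 = 0.246.
The CYP2C19 pathway (14% of clearance) increases to 5.3× activity: 0.14 × 5.3 = 0.742.
The remaining 26% of clearance is unaffected.
CL_new/CL_old = 0.246 + 0.742 + 0.26 = 1.248.
Systemic exposure ∝ 1/CL: fold-change = 1 / 1.248 = 0.801.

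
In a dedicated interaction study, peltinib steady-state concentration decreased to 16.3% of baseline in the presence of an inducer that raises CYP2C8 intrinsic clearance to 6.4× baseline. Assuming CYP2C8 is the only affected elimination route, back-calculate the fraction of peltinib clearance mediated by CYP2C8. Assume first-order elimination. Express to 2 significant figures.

Write x for the fraction cleared via CYP2C8. The observed steady-state concentration change means clearance rose to 1/0.163 = 6.135 of baseline.
Only the CYP2C8 route changed, so 6.135 = x·6.4 + (1 − x), giving x = 0.95.

0.95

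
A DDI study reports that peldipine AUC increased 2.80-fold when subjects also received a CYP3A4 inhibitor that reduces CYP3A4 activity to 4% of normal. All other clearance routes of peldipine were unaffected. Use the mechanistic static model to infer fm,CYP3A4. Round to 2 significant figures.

Let x = fm,CYP3A4. Because AUC ∝ 1/CL, relative clearance fell to 1/2.80 = 0.3571.
Only the CYP3A4 route changed, so 0.3571 = x·0.04 + (1 − x), giving x = 0.67.

0.67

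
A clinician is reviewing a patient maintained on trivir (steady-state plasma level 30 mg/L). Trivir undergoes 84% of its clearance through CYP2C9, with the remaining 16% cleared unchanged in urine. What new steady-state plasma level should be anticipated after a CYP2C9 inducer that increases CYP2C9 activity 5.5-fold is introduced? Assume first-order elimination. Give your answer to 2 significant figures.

CYP2C9: 0.84 × 5.5 = 4.62
Other: 0.16 (unchanged)
CL_new/CL_old = 4.62 + 0.16 = 4.78.
Steady-state plasma level ∝ 1/CL, so new value = 30 / 4.78 = 6.3 mg/L.

6.3 mg/L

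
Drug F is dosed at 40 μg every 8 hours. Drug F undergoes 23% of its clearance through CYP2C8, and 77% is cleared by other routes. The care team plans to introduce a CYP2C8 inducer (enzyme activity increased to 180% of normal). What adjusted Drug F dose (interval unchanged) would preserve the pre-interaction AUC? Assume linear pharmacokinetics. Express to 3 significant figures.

47.4 μg

The CYP2C8 pathway (23% of clearance) rises to 1.8× activity: 0.23 × 1.8 = 0.414.
Non-CYP routes (77%) are unchanged.
Relative clearance = 0.414 + 0.77 = 1.184.
Css,avg = (dose rate)/CL, so holding Css fixed requires dose ∝ CL: 40 × 1.184 = 47.4 μg.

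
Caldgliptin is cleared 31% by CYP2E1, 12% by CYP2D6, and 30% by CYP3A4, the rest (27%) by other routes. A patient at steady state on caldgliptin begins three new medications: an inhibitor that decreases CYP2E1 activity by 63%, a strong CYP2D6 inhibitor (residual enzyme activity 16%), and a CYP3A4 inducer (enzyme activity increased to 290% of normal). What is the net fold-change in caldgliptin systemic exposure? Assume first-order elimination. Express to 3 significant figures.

0.785

CYP2E1: 0.31 × 0.37 = 0.1147
CYP2D6: 0.12 × 0.16 = 0.0192
CYP3A4: 0.3 × 2.9 = 0.87
Other: 0.27 (unchanged)
Relative clearance = 0.1147 + 0.0192 + 0.87 + 0.27 = 1.2739.
Net systemic exposure ratio = 1 / 1.2739 = 0.785.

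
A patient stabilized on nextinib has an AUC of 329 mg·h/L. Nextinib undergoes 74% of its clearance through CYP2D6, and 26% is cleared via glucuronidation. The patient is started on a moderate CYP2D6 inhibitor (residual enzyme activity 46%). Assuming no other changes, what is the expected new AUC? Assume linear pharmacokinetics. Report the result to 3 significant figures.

CYP2D6: 0.74 × 0.46 = 0.3404
Other: 0.26 (unchanged)
New clearance relative to baseline: 0.3404 + 0.26 = 0.6004.
New AUC = baseline ÷ relative clearance = 329 / 0.6004 = 548 mg·h/L.

548 mg·h/L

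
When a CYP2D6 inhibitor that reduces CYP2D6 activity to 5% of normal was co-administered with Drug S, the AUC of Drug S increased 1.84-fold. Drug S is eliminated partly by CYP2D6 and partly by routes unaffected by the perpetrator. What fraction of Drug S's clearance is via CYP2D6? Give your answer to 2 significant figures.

0.48

Let fm be the CYP2D6 fraction. New clearance relative to baseline = fm × 0.05 + (1 − fm).
AUC ratio = 1 / (new CL fraction), so new CL fraction = 1 / 1.84 = 0.5435.
fm × 0.05 + 1 − fm = 0.5435  ⇒  fm × (0.05 − 1) = −0.4565  ⇒  fm = 0.48.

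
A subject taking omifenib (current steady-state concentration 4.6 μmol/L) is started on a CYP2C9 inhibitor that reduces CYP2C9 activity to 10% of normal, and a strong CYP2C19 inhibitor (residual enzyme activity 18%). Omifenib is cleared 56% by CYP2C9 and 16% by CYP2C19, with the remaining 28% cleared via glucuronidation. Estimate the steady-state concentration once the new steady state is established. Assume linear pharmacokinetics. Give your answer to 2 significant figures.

13 μmol/L

CYP2C9: 0.56 × 0.1 = 0.056
CYP2C19: 0.16 × 0.18 = 0.0288
Other: 0.28 (unchanged)
Relative clearance = 0.056 + 0.0288 + 0.28 = 0.3648.
Dividing the baseline by the relative clearance: 4.6 / 0.3648 = 13 μmol/L.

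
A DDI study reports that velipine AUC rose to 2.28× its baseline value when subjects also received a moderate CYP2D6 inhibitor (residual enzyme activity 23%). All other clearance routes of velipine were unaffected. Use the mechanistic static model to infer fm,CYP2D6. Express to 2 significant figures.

CL'/CL = 1 / 2.28 = 0.4386
0.23·fm + (1 − fm) = 0.4386
fm = (0.4386 − 1) / (0.23 − 1) = 0.73

0.73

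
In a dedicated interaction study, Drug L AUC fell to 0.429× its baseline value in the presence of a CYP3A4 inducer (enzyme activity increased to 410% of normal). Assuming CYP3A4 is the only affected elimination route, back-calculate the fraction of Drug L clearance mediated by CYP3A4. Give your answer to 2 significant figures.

Let x = fm,CYP3A4. Because AUC ∝ 1/CL, relative clearance rose to 1/0.429 = 2.331.
Only the CYP3A4 route changed, so 2.331 = x·4.1 + (1 − x), giving x = 0.43.

0.43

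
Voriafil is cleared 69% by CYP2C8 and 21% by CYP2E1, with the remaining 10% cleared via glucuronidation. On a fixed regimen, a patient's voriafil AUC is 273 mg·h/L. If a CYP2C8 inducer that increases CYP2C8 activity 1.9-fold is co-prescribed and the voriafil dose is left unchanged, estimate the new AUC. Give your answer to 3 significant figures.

168 mg·h/L

CYP2C8: 0.69 × 1.9 = 1.311
CYP2E1: 0.21 (unchanged)
Other: 0.1 (unchanged)
Relative clearance = 1.311 + 0.21 + 0.1 = 1.621.
AUC ∝ 1/CL, so new value = 273 / 1.621 = 168 mg·h/L.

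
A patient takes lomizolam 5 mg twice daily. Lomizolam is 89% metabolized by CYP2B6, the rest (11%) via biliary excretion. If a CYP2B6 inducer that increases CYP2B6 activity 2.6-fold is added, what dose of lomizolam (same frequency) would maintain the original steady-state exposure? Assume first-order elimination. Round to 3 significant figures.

12.1 mg

The CYP2B6 pathway (89% of clearance) is boosted to 2.6× activity: 0.89 × 2.6 = 2.314.
The remaining 11% of clearance is unaffected.
Relative clearance = 2.314 + 0.11 = 2.424.
To maintain the same steady-state level, dose must scale with clearance: new dose = 5 × 2.424 = 12.1 mg.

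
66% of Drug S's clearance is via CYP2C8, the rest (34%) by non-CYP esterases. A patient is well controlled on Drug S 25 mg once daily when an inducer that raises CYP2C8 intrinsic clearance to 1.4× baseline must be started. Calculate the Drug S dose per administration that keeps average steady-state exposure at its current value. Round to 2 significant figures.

The CYP2C8 pathway (66% of clearance) rises to 1.4× activity: 0.66 × 1.4 = 0.924.
Non-CYP routes (34%) are unchanged.
Relative clearance = 0.924 + 0.34 = 1.264.
Exposure is unchanged when dose changes in proportion to clearance. New dose = 25 mg × 1.264 = 32 mg.

32 mg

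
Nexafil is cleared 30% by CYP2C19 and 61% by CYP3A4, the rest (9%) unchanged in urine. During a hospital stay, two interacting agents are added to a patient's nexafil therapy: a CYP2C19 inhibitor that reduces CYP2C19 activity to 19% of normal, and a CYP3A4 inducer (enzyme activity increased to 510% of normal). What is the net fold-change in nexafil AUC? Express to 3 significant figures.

0.307

The CYP2C19 pathway (30% of clearance) drops to 0.19× activity: 0.3 × 0.19 = 0.057.
The CYP3A4 pathway (61% of clearance) is boosted to 5.1× activity: 0.61 × 5.1 = 3.111.
Non-CYP routes (9%) are unchanged.
New clearance relative to baseline: 0.057 + 3.111 + 0.09 = 3.258.
AUC ∝ 1/CL: fold-change = 1 / 3.258 = 0.307.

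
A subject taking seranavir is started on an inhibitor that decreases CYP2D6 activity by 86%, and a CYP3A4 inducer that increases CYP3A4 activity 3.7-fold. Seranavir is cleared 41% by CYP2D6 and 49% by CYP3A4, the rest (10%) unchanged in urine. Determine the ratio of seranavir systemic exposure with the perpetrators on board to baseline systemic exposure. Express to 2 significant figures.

CYP2D6: 0.41 × 0.14 = 0.0574
CYP3A4: 0.49 × 3.7 = 1.813
Other: 0.1 (unchanged)
CL_new/CL_old = 0.0574 + 1.813 + 0.1 = 1.9704.
Because systemic exposure varies inversely with clearance, the combined effect is 1 / 1.9704 = 0.51.

0.51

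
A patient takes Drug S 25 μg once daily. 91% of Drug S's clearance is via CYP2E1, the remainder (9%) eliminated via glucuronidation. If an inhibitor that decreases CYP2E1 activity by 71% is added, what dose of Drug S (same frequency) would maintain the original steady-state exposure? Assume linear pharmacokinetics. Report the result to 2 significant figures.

8.8 μg

The CYP2E1 pathway (91% of clearance) falls to 0.29× activity: 0.91 × 0.29 = 0.2639.
The remaining 9% of clearance is unaffected.
CL_new/CL_old = 0.2639 + 0.09 = 0.3539.
To maintain the same steady-state level, dose must scale with clearance: new dose = 25 × 0.3539 = 8.8 μg.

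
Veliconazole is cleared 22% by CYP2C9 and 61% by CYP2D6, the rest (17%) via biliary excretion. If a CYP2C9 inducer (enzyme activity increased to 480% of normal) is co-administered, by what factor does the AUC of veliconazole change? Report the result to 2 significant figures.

0.54

The CYP2C9 pathway (22% of clearance) increases to 4.8× activity: 0.22 × 4.8 = 1.056.
CYP2D6 (61%) and the residual 17% are unaffected.
CL_new/CL_old = 1.056 + 0.61 + 0.17 = 1.836.
AUC is inversely proportional to clearance, so the fold-change is 1 / 1.836 = 0.54.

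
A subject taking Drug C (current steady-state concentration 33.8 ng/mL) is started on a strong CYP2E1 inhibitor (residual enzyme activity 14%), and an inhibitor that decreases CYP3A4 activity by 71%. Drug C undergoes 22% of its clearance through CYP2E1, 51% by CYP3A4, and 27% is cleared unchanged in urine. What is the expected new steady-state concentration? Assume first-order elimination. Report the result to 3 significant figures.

The CYP2E1 pathway (22% of clearance) drops to 0.14× activity: 0.22 × 0.14 = 0.0308.
The CYP3A4 pathway (51% of clearance) is reduced to 0.29× activity: 0.51 × 0.29 = 0.1479.
Non-CYP routes (27%) are unchanged.
New clearance relative to baseline: 0.0308 + 0.1479 + 0.27 = 0.4487.
Dividing the baseline by the relative clearance: 33.8 / 0.4487 = 75.3 ng/mL.

75.3 ng/mL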